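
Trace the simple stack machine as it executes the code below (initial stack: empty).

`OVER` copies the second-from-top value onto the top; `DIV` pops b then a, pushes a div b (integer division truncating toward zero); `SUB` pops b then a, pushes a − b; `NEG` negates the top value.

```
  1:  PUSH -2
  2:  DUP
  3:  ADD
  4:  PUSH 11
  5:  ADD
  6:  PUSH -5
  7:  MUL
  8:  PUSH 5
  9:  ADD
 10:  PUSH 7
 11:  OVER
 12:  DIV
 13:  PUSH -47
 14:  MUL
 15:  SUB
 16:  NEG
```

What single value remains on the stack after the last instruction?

PUSH -2   [-2]
DUP       [-2, -2]
ADD       [-4]
PUSH 11   [-4, 11]
ADD       [7]
PUSH -5   [7, -5]
MUL       [-35]
PUSH 5    [-35, 5]
ADD       [-30]
PUSH 7    [-30, 7]
OVER      [-30, 7, -30]
DIV       [-30, 0]
PUSH -47  [-30, 0, -47]
MUL       [-30, 0]
SUB       [-30]
NEG       [30]

30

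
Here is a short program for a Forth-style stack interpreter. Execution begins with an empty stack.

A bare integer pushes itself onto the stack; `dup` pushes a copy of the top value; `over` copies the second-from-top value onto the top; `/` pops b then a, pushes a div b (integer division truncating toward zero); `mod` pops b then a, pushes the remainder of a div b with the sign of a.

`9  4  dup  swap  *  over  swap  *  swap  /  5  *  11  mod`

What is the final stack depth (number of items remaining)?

1

9    → 9
4    → 9 4
dup  → 9 4 4
swap → 9 4 4
*    → 9 16
over → 9 16 9
swap → 9 9 16
*    → 9 144
swap → 144 9
/    → 16
5    → 16 5
*    → 80
11   → 80 11
mod  → 3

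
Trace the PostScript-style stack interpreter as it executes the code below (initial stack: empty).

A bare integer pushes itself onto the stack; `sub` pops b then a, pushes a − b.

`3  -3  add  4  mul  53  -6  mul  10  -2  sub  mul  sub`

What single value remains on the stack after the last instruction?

3816

3   : [3]
-3  : [3, -3]
add : [0]
4   : [0, 4]
mul : [0]
53  : [0, 53]
-6  : [0, 53, -6]
mul : [0, -318]
10  : [0, -318, 10]
-2  : [0, -318, 10, -2]
sub : [0, -318, 12]
mul : [0, -3816]
sub : [3816]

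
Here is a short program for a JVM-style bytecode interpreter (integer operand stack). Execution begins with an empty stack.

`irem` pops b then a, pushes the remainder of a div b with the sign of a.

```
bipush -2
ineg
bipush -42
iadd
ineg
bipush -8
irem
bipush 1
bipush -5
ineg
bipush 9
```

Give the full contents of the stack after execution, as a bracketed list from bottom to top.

bipush -2  → [-2]
ineg       → [2]
bipush -42 → [2, -42]
iadd       → [-40]
ineg       → [40]
bipush -8  → [40, -8]
irem       → [0]
bipush 1   → [0, 1]
bipush -5  → [0, 1, -5]
ineg       → [0, 1, 5]
bipush 9   → [0, 1, 5, 9]

[0, 1, 5, 9]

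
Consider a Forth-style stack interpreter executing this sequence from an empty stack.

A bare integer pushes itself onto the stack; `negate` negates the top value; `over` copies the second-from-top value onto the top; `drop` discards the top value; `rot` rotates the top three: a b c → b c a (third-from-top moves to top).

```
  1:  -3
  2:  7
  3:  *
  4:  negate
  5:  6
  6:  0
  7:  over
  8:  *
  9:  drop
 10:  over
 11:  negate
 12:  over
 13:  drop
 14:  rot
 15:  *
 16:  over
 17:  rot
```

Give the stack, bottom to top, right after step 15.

-3     → [-3]
7      → [-3, 7]
*      → [-21]
negate → [21]
6      → [21, 6]
0      → [21, 6, 0]
over   → [21, 6, 0, 6]
*      → [21, 6, 0]
drop   → [21, 6]
over   → [21, 6, 21]
negate → [21, 6, -21]
over   → [21, 6, -21, 6]
drop   → [21, 6, -21]
rot    → [6, -21, 21]
*      → [6, -441]

[6, -441]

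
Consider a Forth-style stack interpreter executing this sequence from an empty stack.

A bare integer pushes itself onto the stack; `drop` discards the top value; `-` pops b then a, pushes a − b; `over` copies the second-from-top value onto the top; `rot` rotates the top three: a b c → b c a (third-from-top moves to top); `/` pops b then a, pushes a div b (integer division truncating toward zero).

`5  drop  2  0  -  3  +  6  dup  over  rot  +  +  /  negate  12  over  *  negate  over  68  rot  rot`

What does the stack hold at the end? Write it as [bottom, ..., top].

5       [5]
drop    []
2       [2]
0       [2, 0]
-       [2]
3       [2, 3]
+       [5]
6       [5, 6]
dup     [5, 6, 6]
over    [5, 6, 6, 6]
rot     [5, 6, 6, 6]
+       [5, 6, 12]
+       [5, 18]
/       [0]
negate  [0]
12      [0, 12]
over    [0, 12, 0]
*       [0, 0]
negate  [0, 0]
over    [0, 0, 0]
68      [0, 0, 0, 68]
rot     [0, 0, 68, 0]
rot     [0, 68, 0, 0]

[0, 68, 0, 0]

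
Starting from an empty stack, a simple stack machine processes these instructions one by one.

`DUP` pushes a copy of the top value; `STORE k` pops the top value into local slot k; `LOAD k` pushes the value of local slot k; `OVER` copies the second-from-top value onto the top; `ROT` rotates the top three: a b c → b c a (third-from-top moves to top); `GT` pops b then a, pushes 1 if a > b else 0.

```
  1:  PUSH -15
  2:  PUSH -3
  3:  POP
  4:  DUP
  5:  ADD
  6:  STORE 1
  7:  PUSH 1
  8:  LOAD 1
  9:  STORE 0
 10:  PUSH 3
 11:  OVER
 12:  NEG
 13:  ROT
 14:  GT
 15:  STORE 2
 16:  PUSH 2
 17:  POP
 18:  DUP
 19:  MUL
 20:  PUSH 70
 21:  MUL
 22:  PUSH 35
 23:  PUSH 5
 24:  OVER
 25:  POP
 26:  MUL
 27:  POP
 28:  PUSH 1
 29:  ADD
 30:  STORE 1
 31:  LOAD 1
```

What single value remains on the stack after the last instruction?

PUSH -15  [-15]
PUSH -3   [-15, -3]
POP       [-15]
DUP       [-15, -15]
ADD       [-30]
STORE 1   []
PUSH 1    [1]
LOAD 1    [1, -30]
STORE 0   [1]
PUSH 3    [1, 3]
OVER      [1, 3, 1]
NEG       [1, 3, -1]
ROT       [3, -1, 1]
GT        [3, 0]
STORE 2   [3]
PUSH 2    [3, 2]
POP       [3]
DUP       [3, 3]
MUL       [9]
PUSH 70   [9, 70]
MUL       [630]
PUSH 35   [630, 35]
PUSH 5    [630, 35, 5]
OVER      [630, 35, 5, 35]
POP       [630, 35, 5]
MUL       [630, 175]
POP       [630]
PUSH 1    [630, 1]
ADD       [631]
STORE 1   []
LOAD 1    [631]

631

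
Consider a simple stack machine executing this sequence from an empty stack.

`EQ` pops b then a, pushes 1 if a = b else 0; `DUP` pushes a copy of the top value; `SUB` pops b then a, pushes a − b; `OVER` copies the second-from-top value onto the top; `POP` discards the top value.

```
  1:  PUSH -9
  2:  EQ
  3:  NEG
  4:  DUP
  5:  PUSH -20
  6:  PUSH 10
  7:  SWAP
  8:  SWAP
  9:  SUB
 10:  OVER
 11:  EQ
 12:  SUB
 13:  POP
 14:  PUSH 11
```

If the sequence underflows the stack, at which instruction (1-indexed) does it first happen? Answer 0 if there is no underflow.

2

PUSH -9 : -9
EQ  — needs 2 operands, stack has 1 → underflow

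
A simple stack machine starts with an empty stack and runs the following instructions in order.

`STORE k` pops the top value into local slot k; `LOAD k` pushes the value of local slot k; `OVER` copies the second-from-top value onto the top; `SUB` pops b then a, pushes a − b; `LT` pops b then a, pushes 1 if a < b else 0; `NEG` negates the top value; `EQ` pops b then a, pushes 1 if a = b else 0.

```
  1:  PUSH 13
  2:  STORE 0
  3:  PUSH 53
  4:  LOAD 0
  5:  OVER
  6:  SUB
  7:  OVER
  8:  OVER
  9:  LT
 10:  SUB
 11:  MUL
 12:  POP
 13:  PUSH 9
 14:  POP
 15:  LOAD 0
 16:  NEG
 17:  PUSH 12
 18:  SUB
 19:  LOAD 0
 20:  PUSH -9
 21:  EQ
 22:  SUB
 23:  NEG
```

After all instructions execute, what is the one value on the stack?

PUSH 13 : [13]
STORE 0 : []
PUSH 53 : [53]
LOAD 0  : [53, 13]
OVER    : [53, 13, 53]
SUB     : [53, -40]
OVER    : [53, -40, 53]
OVER    : [53, -40, 53, -40]
LT      : [53, -40, 0]
SUB     : [53, -40]
MUL     : [-2120]
POP     : []
PUSH 9  : [9]
POP     : []
LOAD 0  : [13]
NEG     : [-13]
PUSH 12 : [-13, 12]
SUB     : [-25]
LOAD 0  : [-25, 13]
PUSH -9 : [-25, 13, -9]
EQ      : [-25, 0]
SUB     : [-25]
NEG     : [25]

25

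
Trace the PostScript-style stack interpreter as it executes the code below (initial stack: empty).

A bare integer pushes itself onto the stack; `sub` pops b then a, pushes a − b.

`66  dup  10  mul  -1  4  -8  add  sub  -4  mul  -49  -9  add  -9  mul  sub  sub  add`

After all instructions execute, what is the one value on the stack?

66  : 66
dup : 66 66
10  : 66 66 10
mul : 66 660
-1  : 66 660 -1
4   : 66 660 -1 4
-8  : 66 660 -1 4 -8
add : 66 660 -1 -4
sub : 66 660 3
-4  : 66 660 3 -4
mul : 66 660 -12
-49 : 66 660 -12 -49
-9  : 66 660 -12 -49 -9
add : 66 660 -12 -58
-9  : 66 660 -12 -58 -9
mul : 66 660 -12 522
sub : 66 660 -534
sub : 66 1194
add : 1260

1260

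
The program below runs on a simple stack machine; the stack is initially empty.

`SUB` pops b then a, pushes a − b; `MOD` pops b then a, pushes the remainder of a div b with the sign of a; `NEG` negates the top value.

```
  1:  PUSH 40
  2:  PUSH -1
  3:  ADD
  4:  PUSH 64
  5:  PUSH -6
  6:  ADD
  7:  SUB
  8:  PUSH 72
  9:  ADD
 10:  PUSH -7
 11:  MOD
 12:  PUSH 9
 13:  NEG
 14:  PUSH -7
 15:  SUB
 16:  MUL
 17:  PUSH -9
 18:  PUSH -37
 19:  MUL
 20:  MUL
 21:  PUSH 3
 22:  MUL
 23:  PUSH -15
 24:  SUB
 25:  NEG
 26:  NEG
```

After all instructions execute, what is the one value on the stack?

PUSH 40   [40]
PUSH -1   [40, -1]
ADD       [39]
PUSH 64   [39, 64]
PUSH -6   [39, 64, -6]
ADD       [39, 58]
SUB       [-19]
PUSH 72   [-19, 72]
ADD       [53]
PUSH -7   [53, -7]
MOD       [4]
PUSH 9    [4, 9]
NEG       [4, -9]
PUSH -7   [4, -9, -7]
SUB       [4, -2]
MUL       [-8]
PUSH -9   [-8, -9]
PUSH -37  [-8, -9, -37]
MUL       [-8, 333]
MUL       [-2664]
PUSH 3    [-2664, 3]
MUL       [-7992]
PUSH -15  [-7992, -15]
SUB       [-7977]
NEG       [7977]
NEG       [-7977]

-7977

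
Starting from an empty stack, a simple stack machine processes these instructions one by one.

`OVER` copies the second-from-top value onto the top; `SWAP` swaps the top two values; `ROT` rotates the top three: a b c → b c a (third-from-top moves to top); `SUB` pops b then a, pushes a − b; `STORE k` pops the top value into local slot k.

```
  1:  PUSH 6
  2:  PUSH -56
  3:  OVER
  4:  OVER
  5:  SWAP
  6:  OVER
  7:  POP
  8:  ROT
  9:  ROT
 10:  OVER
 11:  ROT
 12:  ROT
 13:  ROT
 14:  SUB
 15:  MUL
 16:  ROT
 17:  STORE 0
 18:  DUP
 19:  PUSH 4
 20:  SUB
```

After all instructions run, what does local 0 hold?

6

PUSH 6   -> [6]
PUSH -56 -> [6, -56]
OVER     -> [6, -56, 6]
OVER     -> [6, -56, 6, -56]
SWAP     -> [6, -56, -56, 6]
OVER     -> [6, -56, -56, 6, -56]
POP      -> [6, -56, -56, 6]
ROT      -> [6, -56, 6, -56]
ROT      -> [6, 6, -56, -56]
OVER     -> [6, 6, -56, -56, -56]
ROT      -> [6, 6, -56, -56, -56]
ROT      -> [6, 6, -56, -56, -56]
ROT      -> [6, 6, -56, -56, -56]
SUB      -> [6, 6, -56, 0]
MUL      -> [6, 6, 0]
ROT      -> [6, 0, 6]
STORE 0  -> [6, 0]
DUP      -> [6, 0, 0]
PUSH 4   -> [6, 0, 0, 4]
SUB      -> [6, 0, -4]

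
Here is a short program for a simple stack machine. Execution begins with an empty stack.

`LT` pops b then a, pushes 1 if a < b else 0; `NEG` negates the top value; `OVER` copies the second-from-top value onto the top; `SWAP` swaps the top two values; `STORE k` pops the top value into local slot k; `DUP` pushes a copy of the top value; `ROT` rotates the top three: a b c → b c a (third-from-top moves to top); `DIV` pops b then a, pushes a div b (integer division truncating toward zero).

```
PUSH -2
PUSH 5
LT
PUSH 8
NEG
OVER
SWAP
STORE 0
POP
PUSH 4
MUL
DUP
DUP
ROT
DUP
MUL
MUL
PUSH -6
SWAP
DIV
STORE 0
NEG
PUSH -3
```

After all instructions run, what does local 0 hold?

PUSH -2 : [-2]
PUSH 5  : [-2, 5]
LT      : [1]
PUSH 8  : [1, 8]
NEG     : [1, -8]
OVER    : [1, -8, 1]
SWAP    : [1, 1, -8]
STORE 0 : [1, 1]
POP     : [1]
PUSH 4  : [1, 4]
MUL     : [4]
DUP     : [4, 4]
DUP     : [4, 4, 4]
ROT     : [4, 4, 4]
DUP     : [4, 4, 4, 4]
MUL     : [4, 4, 16]
MUL     : [4, 64]
PUSH -6 : [4, 64, -6]
SWAP    : [4, -6, 64]
DIV     : [4, 0]
STORE 0 : [4]
NEG     : [-4]
PUSH -3 : [-4, -3]

0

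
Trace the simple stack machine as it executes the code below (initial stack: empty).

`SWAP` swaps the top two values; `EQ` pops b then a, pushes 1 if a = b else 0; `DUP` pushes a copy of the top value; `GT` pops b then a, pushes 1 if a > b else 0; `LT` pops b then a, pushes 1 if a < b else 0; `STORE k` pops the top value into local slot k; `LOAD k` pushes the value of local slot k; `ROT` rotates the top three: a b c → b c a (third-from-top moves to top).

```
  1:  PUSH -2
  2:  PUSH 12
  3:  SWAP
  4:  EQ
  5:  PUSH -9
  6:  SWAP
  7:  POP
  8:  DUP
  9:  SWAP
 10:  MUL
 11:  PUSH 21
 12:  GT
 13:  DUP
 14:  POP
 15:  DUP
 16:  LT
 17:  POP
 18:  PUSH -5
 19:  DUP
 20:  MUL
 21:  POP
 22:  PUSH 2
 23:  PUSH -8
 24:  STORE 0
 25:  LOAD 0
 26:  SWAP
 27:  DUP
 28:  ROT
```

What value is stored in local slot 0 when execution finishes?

PUSH -2 → [-2]
PUSH 12 → [-2, 12]
SWAP    → [12, -2]
EQ      → [0]
PUSH -9 → [0, -9]
SWAP    → [-9, 0]
POP     → [-9]
DUP     → [-9, -9]
SWAP    → [-9, -9]
MUL     → [81]
PUSH 21 → [81, 21]
GT      → [1]
DUP     → [1, 1]
POP     → [1]
DUP     → [1, 1]
LT      → [0]
POP     → []
PUSH -5 → [-5]
DUP     → [-5, -5]
MUL     → [25]
POP     → []
PUSH 2  → [2]
PUSH -8 → [2, -8]
STORE 0 → [2]
LOAD 0  → [2, -8]
SWAP    → [-8, 2]
DUP     → [-8, 2, 2]
ROT     → [2, 2, -8]

-8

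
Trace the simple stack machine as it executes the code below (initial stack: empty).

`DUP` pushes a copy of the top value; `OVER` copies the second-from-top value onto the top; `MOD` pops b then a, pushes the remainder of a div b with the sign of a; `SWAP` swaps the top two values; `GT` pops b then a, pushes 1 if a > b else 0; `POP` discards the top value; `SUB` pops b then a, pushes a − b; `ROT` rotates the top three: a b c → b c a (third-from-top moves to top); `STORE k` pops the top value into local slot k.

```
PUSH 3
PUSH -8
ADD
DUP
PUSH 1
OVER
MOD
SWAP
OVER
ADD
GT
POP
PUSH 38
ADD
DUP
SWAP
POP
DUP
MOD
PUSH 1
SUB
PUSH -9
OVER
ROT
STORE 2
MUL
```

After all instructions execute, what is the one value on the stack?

PUSH 3  → 3
PUSH -8 → 3 -8
ADD     → -5
DUP     → -5 -5
PUSH 1  → -5 -5 1
OVER    → -5 -5 1 -5
MOD     → -5 -5 1
SWAP    → -5 1 -5
OVER    → -5 1 -5 1
ADD     → -5 1 -4
GT      → -5 1
POP     → -5
PUSH 38 → -5 38
ADD     → 33
DUP     → 33 33
SWAP    → 33 33
POP     → 33
DUP     → 33 33
MOD     → 0
PUSH 1  → 0 1
SUB     → -1
PUSH -9 → -1 -9
OVER    → -1 -9 -1
ROT     → -9 -1 -1
STORE 2 → -9 -1
MUL     → 9

9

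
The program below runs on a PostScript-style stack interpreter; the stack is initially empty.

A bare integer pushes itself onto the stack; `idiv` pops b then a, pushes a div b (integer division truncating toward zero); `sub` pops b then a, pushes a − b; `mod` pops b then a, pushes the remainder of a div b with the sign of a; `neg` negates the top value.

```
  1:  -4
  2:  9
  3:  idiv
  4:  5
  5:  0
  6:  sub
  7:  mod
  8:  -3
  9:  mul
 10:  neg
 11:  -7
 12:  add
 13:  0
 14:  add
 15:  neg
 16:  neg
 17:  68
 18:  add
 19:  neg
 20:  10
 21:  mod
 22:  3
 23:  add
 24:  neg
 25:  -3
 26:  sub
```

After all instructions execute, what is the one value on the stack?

-4   → -4
9    → -4 9
idiv → 0
5    → 0 5
0    → 0 5 0
sub  → 0 5
mod  → 0
-3   → 0 -3
mul  → 0
neg  → 0
-7   → 0 -7
add  → -7
0    → -7 0
add  → -7
neg  → 7
neg  → -7
68   → -7 68
add  → 61
neg  → -61
10   → -61 10
mod  → -1
3    → -1 3
add  → 2
neg  → -2
-3   → -2 -3
sub  → 1

1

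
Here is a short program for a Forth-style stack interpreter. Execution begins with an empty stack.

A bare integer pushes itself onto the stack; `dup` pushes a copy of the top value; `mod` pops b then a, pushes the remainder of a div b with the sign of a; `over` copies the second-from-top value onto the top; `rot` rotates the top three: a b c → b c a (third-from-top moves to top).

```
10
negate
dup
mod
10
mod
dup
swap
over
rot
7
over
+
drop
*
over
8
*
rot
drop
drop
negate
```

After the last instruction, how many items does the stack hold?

10     → 10
negate → -10
dup    → -10 -10
mod    → 0
10     → 0 10
mod    → 0
dup    → 0 0
swap   → 0 0
over   → 0 0 0
rot    → 0 0 0
7      → 0 0 0 7
over   → 0 0 0 7 0
+      → 0 0 0 7
drop   → 0 0 0
*      → 0 0
over   → 0 0 0
8      → 0 0 0 8
*      → 0 0 0
rot    → 0 0 0
drop   → 0 0
drop   → 0
negate → 0

1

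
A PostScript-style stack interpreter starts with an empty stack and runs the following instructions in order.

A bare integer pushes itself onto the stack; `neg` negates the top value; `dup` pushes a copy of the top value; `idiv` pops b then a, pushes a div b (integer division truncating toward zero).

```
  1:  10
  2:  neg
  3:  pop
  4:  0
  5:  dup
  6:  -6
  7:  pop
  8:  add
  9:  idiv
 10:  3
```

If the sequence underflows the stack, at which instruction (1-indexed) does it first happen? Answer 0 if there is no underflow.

10   10
neg  -10
pop  (empty)
0    0
dup  0 0
-6   0 0 -6
pop  0 0
add  0
idiv  — needs 2 operands, stack has 1 → underflow

9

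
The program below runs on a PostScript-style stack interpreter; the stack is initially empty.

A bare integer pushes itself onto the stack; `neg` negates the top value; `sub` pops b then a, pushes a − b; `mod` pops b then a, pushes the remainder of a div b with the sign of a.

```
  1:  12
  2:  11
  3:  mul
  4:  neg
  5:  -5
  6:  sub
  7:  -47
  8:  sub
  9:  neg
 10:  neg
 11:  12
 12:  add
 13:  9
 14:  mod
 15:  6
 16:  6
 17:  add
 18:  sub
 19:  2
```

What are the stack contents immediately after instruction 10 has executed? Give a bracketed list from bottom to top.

12  : 12
11  : 12 11
mul : 132
neg : -132
-5  : -132 -5
sub : -127
-47 : -127 -47
sub : -80
neg : 80
neg : -80

[-80]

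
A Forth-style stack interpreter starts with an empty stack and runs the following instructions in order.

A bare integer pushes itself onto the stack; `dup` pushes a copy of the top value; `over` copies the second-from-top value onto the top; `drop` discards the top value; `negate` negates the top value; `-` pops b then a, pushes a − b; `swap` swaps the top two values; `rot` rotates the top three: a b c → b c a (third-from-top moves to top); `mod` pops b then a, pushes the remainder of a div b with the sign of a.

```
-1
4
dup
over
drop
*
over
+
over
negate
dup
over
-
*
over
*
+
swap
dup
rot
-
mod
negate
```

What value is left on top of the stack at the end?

1

-1     : [-1]
4      : [-1, 4]
dup    : [-1, 4, 4]
over   : [-1, 4, 4, 4]
drop   : [-1, 4, 4]
*      : [-1, 16]
over   : [-1, 16, -1]
+      : [-1, 15]
over   : [-1, 15, -1]
negate : [-1, 15, 1]
dup    : [-1, 15, 1, 1]
over   : [-1, 15, 1, 1, 1]
-      : [-1, 15, 1, 0]
*      : [-1, 15, 0]
over   : [-1, 15, 0, 15]
*      : [-1, 15, 0]
+      : [-1, 15]
swap   : [15, -1]
dup    : [15, -1, -1]
rot    : [-1, -1, 15]
-      : [-1, -16]
mod    : [-1]
negate : [1]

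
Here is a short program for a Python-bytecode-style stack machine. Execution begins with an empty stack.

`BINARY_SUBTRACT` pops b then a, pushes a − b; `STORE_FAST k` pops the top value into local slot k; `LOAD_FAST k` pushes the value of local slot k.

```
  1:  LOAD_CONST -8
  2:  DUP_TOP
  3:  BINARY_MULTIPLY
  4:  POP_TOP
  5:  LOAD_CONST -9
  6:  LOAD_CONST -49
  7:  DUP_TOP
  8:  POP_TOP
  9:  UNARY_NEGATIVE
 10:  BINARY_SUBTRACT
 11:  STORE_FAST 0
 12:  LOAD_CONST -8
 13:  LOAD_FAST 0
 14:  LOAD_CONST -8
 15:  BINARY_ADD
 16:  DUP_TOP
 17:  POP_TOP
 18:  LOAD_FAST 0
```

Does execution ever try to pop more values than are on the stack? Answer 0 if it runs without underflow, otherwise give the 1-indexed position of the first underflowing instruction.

0

LOAD_CONST -8    -8
DUP_TOP          -8 -8
BINARY_MULTIPLY  64
POP_TOP          (empty)
LOAD_CONST -9    -9
LOAD_CONST -49   -9 -49
DUP_TOP          -9 -49 -49
POP_TOP          -9 -49
UNARY_NEGATIVE   -9 49
BINARY_SUBTRACT  -58
STORE_FAST 0     (empty)
LOAD_CONST -8    -8
LOAD_FAST 0      -8 -58
LOAD_CONST -8    -8 -58 -8
BINARY_ADD       -8 -66
DUP_TOP          -8 -66 -66
POP_TOP          -8 -66
LOAD_FAST 0      -8 -66 -58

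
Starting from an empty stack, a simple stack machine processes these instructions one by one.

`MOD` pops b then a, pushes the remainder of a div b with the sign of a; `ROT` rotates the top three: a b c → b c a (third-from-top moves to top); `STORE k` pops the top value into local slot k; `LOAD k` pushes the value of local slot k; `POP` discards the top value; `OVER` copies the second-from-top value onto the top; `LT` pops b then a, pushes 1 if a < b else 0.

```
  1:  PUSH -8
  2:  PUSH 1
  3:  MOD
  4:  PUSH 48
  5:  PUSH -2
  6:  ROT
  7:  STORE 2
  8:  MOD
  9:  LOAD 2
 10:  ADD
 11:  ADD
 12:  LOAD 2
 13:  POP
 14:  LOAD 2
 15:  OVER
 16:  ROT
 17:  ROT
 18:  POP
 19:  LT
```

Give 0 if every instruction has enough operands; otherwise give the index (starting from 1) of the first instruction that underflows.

PUSH -8 : -8
PUSH 1  : -8 1
MOD     : 0
PUSH 48 : 0 48
PUSH -2 : 0 48 -2
ROT     : 48 -2 0
STORE 2 : 48 -2
MOD     : 0
LOAD 2  : 0 0
ADD     : 0
ADD  — needs 2 operands, stack has 1 → underflow

11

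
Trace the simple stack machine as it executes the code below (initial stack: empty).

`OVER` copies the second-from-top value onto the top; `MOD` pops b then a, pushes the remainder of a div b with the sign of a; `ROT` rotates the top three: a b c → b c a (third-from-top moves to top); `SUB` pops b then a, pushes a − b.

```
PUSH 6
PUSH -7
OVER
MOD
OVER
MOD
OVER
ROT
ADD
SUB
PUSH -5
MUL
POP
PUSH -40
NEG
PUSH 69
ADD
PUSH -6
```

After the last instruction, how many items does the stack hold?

2

PUSH 6   -> [6]
PUSH -7  -> [6, -7]
OVER     -> [6, -7, 6]
MOD      -> [6, -1]
OVER     -> [6, -1, 6]
MOD      -> [6, -1]
OVER     -> [6, -1, 6]
ROT      -> [-1, 6, 6]
ADD      -> [-1, 12]
SUB      -> [-13]
PUSH -5  -> [-13, -5]
MUL      -> [65]
POP      -> []
PUSH -40 -> [-40]
NEG      -> [40]
PUSH 69  -> [40, 69]
ADD      -> [109]
PUSH -6  -> [109, -6]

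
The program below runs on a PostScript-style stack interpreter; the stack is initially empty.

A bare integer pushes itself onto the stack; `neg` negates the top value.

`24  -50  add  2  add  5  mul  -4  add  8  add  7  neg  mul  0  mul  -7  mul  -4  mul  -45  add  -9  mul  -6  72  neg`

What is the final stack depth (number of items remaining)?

24  : 24
-50 : 24 -50
add : -26
2   : -26 2
add : -24
5   : -24 5
mul : -120
-4  : -120 -4
add : -124
8   : -124 8
add : -116
7   : -116 7
neg : -116 -7
mul : 812
0   : 812 0
mul : 0
-7  : 0 -7
mul : 0
-4  : 0 -4
mul : 0
-45 : 0 -45
add : -45
-9  : -45 -9
mul : 405
-6  : 405 -6
72  : 405 -6 72
neg : 405 -6 -72

3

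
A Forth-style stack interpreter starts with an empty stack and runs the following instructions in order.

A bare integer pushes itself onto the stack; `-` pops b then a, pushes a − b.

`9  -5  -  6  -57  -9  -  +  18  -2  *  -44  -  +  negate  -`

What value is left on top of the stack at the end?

9      → 9
-5     → 9 -5
-      → 14
6      → 14 6
-57    → 14 6 -57
-9     → 14 6 -57 -9
-      → 14 6 -48
+      → 14 -42
18     → 14 -42 18
-2     → 14 -42 18 -2
*      → 14 -42 -36
-44    → 14 -42 -36 -44
-      → 14 -42 8
+      → 14 -34
negate → 14 34
-      → -20

-20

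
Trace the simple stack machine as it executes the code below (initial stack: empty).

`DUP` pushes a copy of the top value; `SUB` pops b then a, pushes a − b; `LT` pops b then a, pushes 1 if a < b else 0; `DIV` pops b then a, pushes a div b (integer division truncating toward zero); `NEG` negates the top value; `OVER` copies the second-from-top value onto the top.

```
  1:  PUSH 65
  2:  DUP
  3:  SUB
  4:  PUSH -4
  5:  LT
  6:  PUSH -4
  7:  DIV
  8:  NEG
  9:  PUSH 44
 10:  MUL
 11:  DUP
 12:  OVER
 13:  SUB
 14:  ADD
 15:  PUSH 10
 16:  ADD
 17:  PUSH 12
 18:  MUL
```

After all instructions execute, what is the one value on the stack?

120

PUSH 65  [65]
DUP      [65, 65]
SUB      [0]
PUSH -4  [0, -4]
LT       [0]
PUSH -4  [0, -4]
DIV      [0]
NEG      [0]
PUSH 44  [0, 44]
MUL      [0]
DUP      [0, 0]
OVER     [0, 0, 0]
SUB      [0, 0]
ADD      [0]
PUSH 10  [0, 10]
ADD      [10]
PUSH 12  [10, 12]
MUL      [120]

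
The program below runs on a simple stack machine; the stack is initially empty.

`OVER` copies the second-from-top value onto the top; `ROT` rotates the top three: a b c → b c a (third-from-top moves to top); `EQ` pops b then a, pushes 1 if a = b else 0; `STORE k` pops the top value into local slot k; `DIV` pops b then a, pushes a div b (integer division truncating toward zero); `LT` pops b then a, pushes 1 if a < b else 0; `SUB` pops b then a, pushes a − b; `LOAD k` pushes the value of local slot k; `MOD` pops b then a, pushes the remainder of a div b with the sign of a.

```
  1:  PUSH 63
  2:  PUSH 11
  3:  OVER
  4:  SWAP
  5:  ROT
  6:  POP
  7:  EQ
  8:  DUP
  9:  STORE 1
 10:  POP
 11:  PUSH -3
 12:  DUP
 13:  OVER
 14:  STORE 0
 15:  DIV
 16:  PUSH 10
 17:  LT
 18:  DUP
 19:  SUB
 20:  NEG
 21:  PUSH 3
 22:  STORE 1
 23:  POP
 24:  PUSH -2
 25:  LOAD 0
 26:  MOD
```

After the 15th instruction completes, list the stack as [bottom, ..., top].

[1]

PUSH 63 -> 63
PUSH 11 -> 63 11
OVER    -> 63 11 63
SWAP    -> 63 63 11
ROT     -> 63 11 63
POP     -> 63 11
EQ      -> 0
DUP     -> 0 0
STORE 1 -> 0
POP     -> (empty)
PUSH -3 -> -3
DUP     -> -3 -3
OVER    -> -3 -3 -3
STORE 0 -> -3 -3
DIV     -> 1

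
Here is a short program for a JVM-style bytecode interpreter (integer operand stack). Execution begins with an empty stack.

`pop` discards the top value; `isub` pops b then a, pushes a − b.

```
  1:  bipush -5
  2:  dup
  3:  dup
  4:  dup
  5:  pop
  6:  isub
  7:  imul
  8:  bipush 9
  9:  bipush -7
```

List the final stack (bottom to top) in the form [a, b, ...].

bipush -5 → [-5]
dup       → [-5, -5]
dup       → [-5, -5, -5]
dup       → [-5, -5, -5, -5]
pop       → [-5, -5, -5]
isub      → [-5, 0]
imul      → [0]
bipush 9  → [0, 9]
bipush -7 → [0, 9, -7]

[0, 9, -7]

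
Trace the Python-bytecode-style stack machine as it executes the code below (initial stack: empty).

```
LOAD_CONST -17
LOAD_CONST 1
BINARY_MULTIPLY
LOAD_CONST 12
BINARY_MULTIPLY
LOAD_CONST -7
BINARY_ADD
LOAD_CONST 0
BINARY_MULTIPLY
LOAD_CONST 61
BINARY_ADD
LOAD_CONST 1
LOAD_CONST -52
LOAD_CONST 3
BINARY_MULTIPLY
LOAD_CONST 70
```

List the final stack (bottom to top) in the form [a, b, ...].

[61, 1, -156, 70]

LOAD_CONST -17  → -17
LOAD_CONST 1    → -17 1
BINARY_MULTIPLY → -17
LOAD_CONST 12   → -17 12
BINARY_MULTIPLY → -204
LOAD_CONST -7   → -204 -7
BINARY_ADD      → -211
LOAD_CONST 0    → -211 0
BINARY_MULTIPLY → 0
LOAD_CONST 61   → 0 61
BINARY_ADD      → 61
LOAD_CONST 1    → 61 1
LOAD_CONST -52  → 61 1 -52
LOAD_CONST 3    → 61 1 -52 3
BINARY_MULTIPLY → 61 1 -156
LOAD_CONST 70   → 61 1 -156 70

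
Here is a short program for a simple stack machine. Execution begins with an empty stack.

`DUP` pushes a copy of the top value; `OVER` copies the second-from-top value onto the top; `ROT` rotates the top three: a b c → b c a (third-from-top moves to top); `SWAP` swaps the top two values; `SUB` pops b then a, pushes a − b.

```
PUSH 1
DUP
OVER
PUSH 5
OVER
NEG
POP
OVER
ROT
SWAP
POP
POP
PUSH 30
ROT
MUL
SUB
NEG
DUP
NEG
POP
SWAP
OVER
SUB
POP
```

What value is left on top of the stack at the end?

25

PUSH 1  : [1]
DUP     : [1, 1]
OVER    : [1, 1, 1]
PUSH 5  : [1, 1, 1, 5]
OVER    : [1, 1, 1, 5, 1]
NEG     : [1, 1, 1, 5, -1]
POP     : [1, 1, 1, 5]
OVER    : [1, 1, 1, 5, 1]
ROT     : [1, 1, 5, 1, 1]
SWAP    : [1, 1, 5, 1, 1]
POP     : [1, 1, 5, 1]
POP     : [1, 1, 5]
PUSH 30 : [1, 1, 5, 30]
ROT     : [1, 5, 30, 1]
MUL     : [1, 5, 30]
SUB     : [1, -25]
NEG     : [1, 25]
DUP     : [1, 25, 25]
NEG     : [1, 25, -25]
POP     : [1, 25]
SWAP    : [25, 1]
OVER    : [25, 1, 25]
SUB     : [25, -24]
POP     : [25]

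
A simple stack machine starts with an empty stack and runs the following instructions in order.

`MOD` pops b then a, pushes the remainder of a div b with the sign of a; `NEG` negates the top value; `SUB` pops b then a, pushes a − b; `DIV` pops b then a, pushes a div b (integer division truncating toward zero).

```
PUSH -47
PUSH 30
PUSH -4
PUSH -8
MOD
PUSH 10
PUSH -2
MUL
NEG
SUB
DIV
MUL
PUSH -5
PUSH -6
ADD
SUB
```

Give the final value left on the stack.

58

PUSH -47 : [-47]
PUSH 30  : [-47, 30]
PUSH -4  : [-47, 30, -4]
PUSH -8  : [-47, 30, -4, -8]
MOD      : [-47, 30, -4]
PUSH 10  : [-47, 30, -4, 10]
PUSH -2  : [-47, 30, -4, 10, -2]
MUL      : [-47, 30, -4, -20]
NEG      : [-47, 30, -4, 20]
SUB      : [-47, 30, -24]
DIV      : [-47, -1]
MUL      : [47]
PUSH -5  : [47, -5]
PUSH -6  : [47, -5, -6]
ADD      : [47, -11]
SUB      : [58]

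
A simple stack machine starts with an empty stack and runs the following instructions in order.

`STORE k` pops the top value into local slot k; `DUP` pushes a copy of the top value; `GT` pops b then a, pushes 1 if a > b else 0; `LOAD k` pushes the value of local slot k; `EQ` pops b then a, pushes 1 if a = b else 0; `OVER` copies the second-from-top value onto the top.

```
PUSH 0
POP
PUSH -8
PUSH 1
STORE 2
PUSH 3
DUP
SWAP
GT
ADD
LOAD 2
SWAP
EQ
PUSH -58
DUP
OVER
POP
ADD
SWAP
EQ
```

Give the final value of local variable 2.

PUSH 0    [0]
POP       []
PUSH -8   [-8]
PUSH 1    [-8, 1]
STORE 2   [-8]
PUSH 3    [-8, 3]
DUP       [-8, 3, 3]
SWAP      [-8, 3, 3]
GT        [-8, 0]
ADD       [-8]
LOAD 2    [-8, 1]
SWAP      [1, -8]
EQ        [0]
PUSH -58  [0, -58]
DUP       [0, -58, -58]
OVER      [0, -58, -58, -58]
POP       [0, -58, -58]
ADD       [0, -116]
SWAP      [-116, 0]
EQ        [0]

1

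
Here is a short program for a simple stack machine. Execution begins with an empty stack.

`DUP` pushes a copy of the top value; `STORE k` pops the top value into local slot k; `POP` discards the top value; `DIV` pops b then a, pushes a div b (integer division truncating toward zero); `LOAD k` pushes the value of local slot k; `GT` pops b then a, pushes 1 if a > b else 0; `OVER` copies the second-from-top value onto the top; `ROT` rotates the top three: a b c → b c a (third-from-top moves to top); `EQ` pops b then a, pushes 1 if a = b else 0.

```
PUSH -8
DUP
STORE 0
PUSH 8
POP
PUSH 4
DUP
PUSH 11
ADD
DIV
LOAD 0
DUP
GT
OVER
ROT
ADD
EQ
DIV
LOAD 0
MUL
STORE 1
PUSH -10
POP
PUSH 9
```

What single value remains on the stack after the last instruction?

PUSH -8  → -8
DUP      → -8 -8
STORE 0  → -8
PUSH 8   → -8 8
POP      → -8
PUSH 4   → -8 4
DUP      → -8 4 4
PUSH 11  → -8 4 4 11
ADD      → -8 4 15
DIV      → -8 0
LOAD 0   → -8 0 -8
DUP      → -8 0 -8 -8
GT       → -8 0 0
OVER     → -8 0 0 0
ROT      → -8 0 0 0
ADD      → -8 0 0
EQ       → -8 1
DIV      → -8
LOAD 0   → -8 -8
MUL      → 64
STORE 1  → (empty)
PUSH -10 → -10
POP      → (empty)
PUSH 9   → 9

9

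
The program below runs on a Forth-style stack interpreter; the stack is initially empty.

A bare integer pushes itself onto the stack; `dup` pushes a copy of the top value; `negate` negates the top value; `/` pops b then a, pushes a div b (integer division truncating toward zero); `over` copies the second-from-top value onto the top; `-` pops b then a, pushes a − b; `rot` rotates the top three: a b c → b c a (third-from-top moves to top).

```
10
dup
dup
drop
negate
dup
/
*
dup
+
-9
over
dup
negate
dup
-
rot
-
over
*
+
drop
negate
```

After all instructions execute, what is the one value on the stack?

10      10
dup     10 10
dup     10 10 10
drop    10 10
negate  10 -10
dup     10 -10 -10
/       10 1
*       10
dup     10 10
+       20
-9      20 -9
over    20 -9 20
dup     20 -9 20 20
negate  20 -9 20 -20
dup     20 -9 20 -20 -20
-       20 -9 20 0
rot     20 20 0 -9
-       20 20 9
over    20 20 9 20
*       20 20 180
+       20 200
drop    20
negate  -20

-20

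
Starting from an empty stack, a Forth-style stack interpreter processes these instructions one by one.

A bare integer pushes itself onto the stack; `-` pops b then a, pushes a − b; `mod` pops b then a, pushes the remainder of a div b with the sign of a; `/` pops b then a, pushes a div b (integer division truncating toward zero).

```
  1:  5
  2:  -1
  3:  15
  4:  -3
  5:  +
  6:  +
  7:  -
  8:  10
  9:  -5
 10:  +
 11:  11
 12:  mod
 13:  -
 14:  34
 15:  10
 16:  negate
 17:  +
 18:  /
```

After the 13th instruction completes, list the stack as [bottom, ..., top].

[-11]

5   -> 5
-1  -> 5 -1
15  -> 5 -1 15
-3  -> 5 -1 15 -3
+   -> 5 -1 12
+   -> 5 11
-   -> -6
10  -> -6 10
-5  -> -6 10 -5
+   -> -6 5
11  -> -6 5 11
mod -> -6 5
-   -> -11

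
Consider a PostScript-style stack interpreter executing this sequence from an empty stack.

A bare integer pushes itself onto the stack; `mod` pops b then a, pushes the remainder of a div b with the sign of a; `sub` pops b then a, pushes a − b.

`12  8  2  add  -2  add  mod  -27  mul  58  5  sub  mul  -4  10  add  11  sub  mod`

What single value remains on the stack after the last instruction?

12   [12]
8    [12, 8]
2    [12, 8, 2]
add  [12, 10]
-2   [12, 10, -2]
add  [12, 8]
mod  [4]
-27  [4, -27]
mul  [-108]
58   [-108, 58]
5    [-108, 58, 5]
sub  [-108, 53]
mul  [-5724]
-4   [-5724, -4]
10   [-5724, -4, 10]
add  [-5724, 6]
11   [-5724, 6, 11]
sub  [-5724, -5]
mod  [-4]

-4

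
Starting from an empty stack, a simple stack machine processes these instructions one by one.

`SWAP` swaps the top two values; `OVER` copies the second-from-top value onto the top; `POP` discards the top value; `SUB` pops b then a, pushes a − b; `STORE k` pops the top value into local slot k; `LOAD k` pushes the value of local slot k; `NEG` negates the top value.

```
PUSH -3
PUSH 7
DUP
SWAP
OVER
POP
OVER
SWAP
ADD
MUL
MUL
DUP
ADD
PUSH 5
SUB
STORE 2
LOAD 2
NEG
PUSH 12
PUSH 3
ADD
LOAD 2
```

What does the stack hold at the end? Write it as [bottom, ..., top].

PUSH -3  [-3]
PUSH 7   [-3, 7]
DUP      [-3, 7, 7]
SWAP     [-3, 7, 7]
OVER     [-3, 7, 7, 7]
POP      [-3, 7, 7]
OVER     [-3, 7, 7, 7]
SWAP     [-3, 7, 7, 7]
ADD      [-3, 7, 14]
MUL      [-3, 98]
MUL      [-294]
DUP      [-294, -294]
ADD      [-588]
PUSH 5   [-588, 5]
SUB      [-593]
STORE 2  []
LOAD 2   [-593]
NEG      [593]
PUSH 12  [593, 12]
PUSH 3   [593, 12, 3]
ADD      [593, 15]
LOAD 2   [593, 15, -593]

[593, 15, -593]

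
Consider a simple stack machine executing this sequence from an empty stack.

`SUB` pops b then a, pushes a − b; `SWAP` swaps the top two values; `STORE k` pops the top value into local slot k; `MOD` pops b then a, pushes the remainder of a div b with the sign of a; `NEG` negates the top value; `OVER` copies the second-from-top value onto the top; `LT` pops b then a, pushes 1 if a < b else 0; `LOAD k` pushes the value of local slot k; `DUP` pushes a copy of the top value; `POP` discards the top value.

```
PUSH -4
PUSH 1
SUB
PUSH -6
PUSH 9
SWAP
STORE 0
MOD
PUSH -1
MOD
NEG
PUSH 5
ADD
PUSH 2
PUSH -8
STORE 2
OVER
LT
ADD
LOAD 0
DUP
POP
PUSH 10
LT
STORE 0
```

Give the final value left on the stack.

PUSH -4 → [-4]
PUSH 1  → [-4, 1]
SUB     → [-5]
PUSH -6 → [-5, -6]
PUSH 9  → [-5, -6, 9]
SWAP    → [-5, 9, -6]
STORE 0 → [-5, 9]
MOD     → [-5]
PUSH -1 → [-5, -1]
MOD     → [0]
NEG     → [0]
PUSH 5  → [0, 5]
ADD     → [5]
PUSH 2  → [5, 2]
PUSH -8 → [5, 2, -8]
STORE 2 → [5, 2]
OVER    → [5, 2, 5]
LT      → [5, 1]
ADD     → [6]
LOAD 0  → [6, -6]
DUP     → [6, -6, -6]
POP     → [6, -6]
PUSH 10 → [6, -6, 10]
LT      → [6, 1]
STORE 0 → [6]

6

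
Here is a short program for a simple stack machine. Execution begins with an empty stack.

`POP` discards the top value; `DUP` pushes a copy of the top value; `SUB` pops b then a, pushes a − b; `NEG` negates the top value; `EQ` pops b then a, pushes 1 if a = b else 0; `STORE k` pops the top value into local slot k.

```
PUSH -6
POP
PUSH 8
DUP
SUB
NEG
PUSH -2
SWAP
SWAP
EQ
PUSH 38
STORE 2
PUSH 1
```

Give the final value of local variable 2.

38

PUSH -6 : -6
POP     : (empty)
PUSH 8  : 8
DUP     : 8 8
SUB     : 0
NEG     : 0
PUSH -2 : 0 -2
SWAP    : -2 0
SWAP    : 0 -2
EQ      : 0
PUSH 38 : 0 38
STORE 2 : 0
PUSH 1  : 0 1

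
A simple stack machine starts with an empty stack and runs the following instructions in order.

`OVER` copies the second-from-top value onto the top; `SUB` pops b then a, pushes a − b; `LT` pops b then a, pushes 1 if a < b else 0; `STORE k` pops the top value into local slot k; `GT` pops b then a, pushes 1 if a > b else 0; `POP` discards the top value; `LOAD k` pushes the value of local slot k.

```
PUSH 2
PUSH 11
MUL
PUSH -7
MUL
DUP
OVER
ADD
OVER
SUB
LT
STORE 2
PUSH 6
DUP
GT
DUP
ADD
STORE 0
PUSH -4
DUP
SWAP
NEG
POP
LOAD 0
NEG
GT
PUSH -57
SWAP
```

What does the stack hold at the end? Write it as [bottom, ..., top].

[-57, 0]

PUSH 2   -> 2
PUSH 11  -> 2 11
MUL      -> 22
PUSH -7  -> 22 -7
MUL      -> -154
DUP      -> -154 -154
OVER     -> -154 -154 -154
ADD      -> -154 -308
OVER     -> -154 -308 -154
SUB      -> -154 -154
LT       -> 0
STORE 2  -> (empty)
PUSH 6   -> 6
DUP      -> 6 6
GT       -> 0
DUP      -> 0 0
ADD      -> 0
STORE 0  -> (empty)
PUSH -4  -> -4
DUP      -> -4 -4
SWAP     -> -4 -4
NEG      -> -4 4
POP      -> -4
LOAD 0   -> -4 0
NEG      -> -4 0
GT       -> 0
PUSH -57 -> 0 -57
SWAP     -> -57 0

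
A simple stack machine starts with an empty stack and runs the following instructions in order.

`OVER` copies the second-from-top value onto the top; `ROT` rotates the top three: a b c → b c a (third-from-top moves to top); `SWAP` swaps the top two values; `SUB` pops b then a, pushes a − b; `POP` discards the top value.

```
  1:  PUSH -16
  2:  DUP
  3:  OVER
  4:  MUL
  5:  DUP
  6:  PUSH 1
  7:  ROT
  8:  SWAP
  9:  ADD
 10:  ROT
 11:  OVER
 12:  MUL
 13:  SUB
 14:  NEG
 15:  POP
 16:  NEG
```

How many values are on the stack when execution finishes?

PUSH -16  -16
DUP       -16 -16
OVER      -16 -16 -16
MUL       -16 256
DUP       -16 256 256
PUSH 1    -16 256 256 1
ROT       -16 256 1 256
SWAP      -16 256 256 1
ADD       -16 256 257
ROT       256 257 -16
OVER      256 257 -16 257
MUL       256 257 -4112
SUB       256 4369
NEG       256 -4369
POP       256
NEG       -256

1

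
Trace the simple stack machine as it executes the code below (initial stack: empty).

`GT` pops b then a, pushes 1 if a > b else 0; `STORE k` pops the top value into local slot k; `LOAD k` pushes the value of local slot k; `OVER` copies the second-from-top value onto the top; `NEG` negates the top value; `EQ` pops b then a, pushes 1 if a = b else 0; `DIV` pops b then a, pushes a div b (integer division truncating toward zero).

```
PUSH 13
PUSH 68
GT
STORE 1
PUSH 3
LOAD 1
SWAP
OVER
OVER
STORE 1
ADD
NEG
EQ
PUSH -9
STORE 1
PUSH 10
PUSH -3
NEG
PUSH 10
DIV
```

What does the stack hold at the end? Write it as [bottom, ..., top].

[0, 10, 0]

PUSH 13 → 13
PUSH 68 → 13 68
GT      → 0
STORE 1 → (empty)
PUSH 3  → 3
LOAD 1  → 3 0
SWAP    → 0 3
OVER    → 0 3 0
OVER    → 0 3 0 3
STORE 1 → 0 3 0
ADD     → 0 3
NEG     → 0 -3
EQ      → 0
PUSH -9 → 0 -9
STORE 1 → 0
PUSH 10 → 0 10
PUSH -3 → 0 10 -3
NEG     → 0 10 3
PUSH 10 → 0 10 3 10
DIV     → 0 10 0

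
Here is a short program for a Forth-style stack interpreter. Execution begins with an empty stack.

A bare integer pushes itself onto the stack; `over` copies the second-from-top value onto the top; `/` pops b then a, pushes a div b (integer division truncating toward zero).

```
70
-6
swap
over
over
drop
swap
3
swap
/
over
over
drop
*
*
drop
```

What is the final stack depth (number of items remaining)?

1

70   → [70]
-6   → [70, -6]
swap → [-6, 70]
over → [-6, 70, -6]
over → [-6, 70, -6, 70]
drop → [-6, 70, -6]
swap → [-6, -6, 70]
3    → [-6, -6, 70, 3]
swap → [-6, -6, 3, 70]
/    → [-6, -6, 0]
over → [-6, -6, 0, -6]
over → [-6, -6, 0, -6, 0]
drop → [-6, -6, 0, -6]
*    → [-6, -6, 0]
*    → [-6, 0]
drop → [-6]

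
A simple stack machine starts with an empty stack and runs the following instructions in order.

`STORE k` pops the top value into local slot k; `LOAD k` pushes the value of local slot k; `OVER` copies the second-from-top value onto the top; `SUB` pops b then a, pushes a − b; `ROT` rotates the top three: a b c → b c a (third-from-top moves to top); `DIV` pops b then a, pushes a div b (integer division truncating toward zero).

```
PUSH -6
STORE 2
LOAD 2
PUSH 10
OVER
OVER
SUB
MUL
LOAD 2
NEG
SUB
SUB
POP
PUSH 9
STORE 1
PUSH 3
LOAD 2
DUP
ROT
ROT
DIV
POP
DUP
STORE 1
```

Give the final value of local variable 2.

PUSH -6 → [-6]
STORE 2 → []
LOAD 2  → [-6]
PUSH 10 → [-6, 10]
OVER    → [-6, 10, -6]
OVER    → [-6, 10, -6, 10]
SUB     → [-6, 10, -16]
MUL     → [-6, -160]
LOAD 2  → [-6, -160, -6]
NEG     → [-6, -160, 6]
SUB     → [-6, -166]
SUB     → [160]
POP     → []
PUSH 9  → [9]
STORE 1 → []
PUSH 3  → [3]
LOAD 2  → [3, -6]
DUP     → [3, -6, -6]
ROT     → [-6, -6, 3]
ROT     → [-6, 3, -6]
DIV     → [-6, 0]
POP     → [-6]
DUP     → [-6, -6]
STORE 1 → [-6]

-6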